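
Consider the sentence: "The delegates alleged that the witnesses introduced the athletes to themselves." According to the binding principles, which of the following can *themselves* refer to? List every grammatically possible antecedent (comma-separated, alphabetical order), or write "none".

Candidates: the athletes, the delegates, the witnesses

*themselves* is a reflexive; Principle A requires it to be bound within its binding domain — the clause headed by 'introduced'.
— the athletes: object of the clause headed by 'introduced'; c-commands the reflexive within its binding domain — allowed (Principle A).
— the delegates: subject of the matrix clause; c-commands the reflexive but lies outside its binding domain — cannot bind it (Principle A).
— the witnesses: subject of the clause headed by 'introduced'; c-commands the reflexive within its binding domain — allowed (Principle A).

the athletes, the witnesses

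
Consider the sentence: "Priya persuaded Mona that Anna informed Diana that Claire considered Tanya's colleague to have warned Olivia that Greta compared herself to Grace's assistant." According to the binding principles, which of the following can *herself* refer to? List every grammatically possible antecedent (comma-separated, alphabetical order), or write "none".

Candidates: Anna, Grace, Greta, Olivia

*herself* is a reflexive; Principle A requires it to be bound within its binding domain — the clause headed by 'compared'.
— Anna: subject of the clause headed by 'informed'; c-commands the reflexive but lies outside its binding domain — cannot bind it (Principle A).
— Grace: possessor inside the second object DP of the clause headed by 'compared'; does not c-command the reflexive — cannot bind it (Principle A).
— Greta: subject of the clause headed by 'compared'; c-commands the reflexive within its binding domain — allowed (Principle A).
— Olivia: object of the clause headed by 'warned'; c-commands the reflexive but lies outside its binding domain — cannot bind it (Principle A).

Greta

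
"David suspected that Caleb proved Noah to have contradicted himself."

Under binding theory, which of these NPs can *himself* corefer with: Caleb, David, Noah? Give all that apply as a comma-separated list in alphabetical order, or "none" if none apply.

Noah

*himself* is a reflexive; Principle A requires it to be bound within its binding domain — the clause headed by 'contradicted'.
— Caleb: subject of the clause headed by 'proved'; c-commands the reflexive but lies outside its binding domain — cannot bind it (Principle A).
— David: subject of the matrix clause; c-commands the reflexive but lies outside its binding domain — cannot bind it (Principle A).
— Noah: subject of the clause headed by 'contradicted'; c-commands the reflexive within its binding domain — allowed (Principle A).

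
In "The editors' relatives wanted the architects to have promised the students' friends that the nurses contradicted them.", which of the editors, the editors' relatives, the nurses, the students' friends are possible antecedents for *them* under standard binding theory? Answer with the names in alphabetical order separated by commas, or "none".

the editors, the editors' relatives, the students' friends

*them* is a pronoun; Principle B requires it to be free in its binding domain — the clause headed by 'contradicted'.
— the editors: possessor inside the subject DP of the matrix clause; does not c-command the pronoun — Principle B does not apply; allowed.
— the editors' relatives: subject of the matrix clause; c-commands the pronoun but lies outside its binding domain — allowed.
— the nurses: subject of the clause headed by 'contradicted'; c-commands the pronoun within its binding domain — blocked (Principle B).
— the students' friends: object of the clause headed by 'promised'; c-commands the pronoun but lies outside its binding domain — allowed.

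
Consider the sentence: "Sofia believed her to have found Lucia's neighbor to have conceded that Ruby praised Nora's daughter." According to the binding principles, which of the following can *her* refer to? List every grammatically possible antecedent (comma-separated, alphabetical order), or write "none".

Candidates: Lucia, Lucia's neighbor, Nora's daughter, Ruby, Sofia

*her* is a pronoun; Principle B requires it to be free in its binding domain — the matrix clause.
— Lucia: possessor inside the subject DP of the clause headed by 'conceded'; is c-commanded by the pronoun; coreference would bind this R-expression — blocked (Principle C).
— Lucia's neighbor: subject of the clause headed by 'conceded'; is c-commanded by the pronoun; coreference would bind this R-expression — blocked (Principle C).
— Nora's daughter: object of the clause headed by 'praised'; is c-commanded by the pronoun; coreference would bind this R-expression — blocked (Principle C).
— Ruby: subject of the clause headed by 'praised'; is c-commanded by the pronoun; coreference would bind this R-expression — blocked (Principle C).
— Sofia: subject of the matrix clause; c-commands the pronoun within its binding domain — blocked (Principle B).

none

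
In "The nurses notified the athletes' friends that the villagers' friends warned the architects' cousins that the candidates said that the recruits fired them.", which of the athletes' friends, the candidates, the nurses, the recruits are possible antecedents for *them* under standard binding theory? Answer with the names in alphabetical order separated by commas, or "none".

the athletes' friends, the candidates, the nurses

*them* is a pronoun; Principle B requires it to be free in its binding domain — the clause headed by 'fired'.
— the athletes' friends: object of the matrix clause; c-commands the pronoun but lies outside its binding domain — allowed.
— the candidates: subject of the clause headed by 'said'; c-commands the pronoun but lies outside its binding domain — allowed.
— the nurses: subject of the matrix clause; c-commands the pronoun but lies outside its binding domain — allowed.
— the recruits: subject of the clause headed by 'fired'; c-commands the pronoun within its binding domain — blocked (Principle B).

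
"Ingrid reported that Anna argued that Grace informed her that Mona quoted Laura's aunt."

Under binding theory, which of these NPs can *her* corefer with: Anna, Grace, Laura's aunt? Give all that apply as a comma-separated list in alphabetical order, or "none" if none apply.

Anna

*her* is a pronoun; Principle B requires it to be free in its binding domain — the clause headed by 'informed'.
— Anna: subject of the clause headed by 'argued'; c-commands the pronoun but lies outside its binding domain — allowed.
— Grace: subject of the clause headed by 'informed'; c-commands the pronoun within its binding domain — blocked (Principle B).
— Laura's aunt: object of the clause headed by 'quoted'; is c-commanded by the pronoun; coreference would bind this R-expression — blocked (Principle C).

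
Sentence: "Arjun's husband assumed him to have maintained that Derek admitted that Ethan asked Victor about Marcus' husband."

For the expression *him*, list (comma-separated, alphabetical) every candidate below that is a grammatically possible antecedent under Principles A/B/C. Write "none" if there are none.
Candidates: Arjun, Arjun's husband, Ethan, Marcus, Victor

*him* is a pronoun; Principle B requires it to be free in its binding domain — the matrix clause.
— Arjun: possessor inside the subject DP of the matrix clause; does not c-command the pronoun — Principle B does not apply; allowed.
— Arjun's husband: subject of the matrix clause; c-commands the pronoun within its binding domain — blocked (Principle B).
— Ethan: subject of the clause headed by 'asked'; is c-commanded by the pronoun; coreference would bind this R-expression — blocked (Principle C).
— Marcus: possessor inside the second object DP of the clause headed by 'asked'; is c-commanded by the pronoun; coreference would bind this R-expression — blocked (Principle C).
— Victor: object of the clause headed by 'asked'; is c-commanded by the pronoun; coreference would bind this R-expression — blocked (Principle C).

Arjun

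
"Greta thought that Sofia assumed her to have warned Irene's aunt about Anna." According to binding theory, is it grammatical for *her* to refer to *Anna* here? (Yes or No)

No

*Anna* is an R-expression; Principle C requires it to be free (not bound by any c-commanding expression).
— her: subject of the clause headed by 'warned'; the pronoun c-commands the R-expression — coreference blocked (Principle C).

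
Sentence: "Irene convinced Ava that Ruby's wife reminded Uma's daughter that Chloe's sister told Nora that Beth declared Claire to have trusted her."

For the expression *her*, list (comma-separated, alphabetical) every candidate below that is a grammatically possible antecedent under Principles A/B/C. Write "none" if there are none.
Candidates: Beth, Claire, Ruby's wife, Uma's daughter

*her* is a pronoun; Principle B requires it to be free in its binding domain — the clause headed by 'trusted'.
— Beth: subject of the clause headed by 'declared'; c-commands the pronoun but lies outside its binding domain — allowed.
— Claire: subject of the clause headed by 'trusted'; c-commands the pronoun within its binding domain — blocked (Principle B).
— Ruby's wife: subject of the clause headed by 'reminded'; c-commands the pronoun but lies outside its binding domain — allowed.
— Uma's daughter: object of the clause headed by 'reminded'; c-commands the pronoun but lies outside its binding domain — allowed.

Beth, Ruby's wife, Uma's daughter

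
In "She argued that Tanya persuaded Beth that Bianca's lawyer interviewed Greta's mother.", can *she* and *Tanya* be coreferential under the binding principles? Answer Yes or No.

*Tanya* is an R-expression; Principle C requires it to be free (not bound by any c-commanding expression).
— she: subject of the matrix clause; the pronoun c-commands the R-expression — coreference blocked (Principle C).

No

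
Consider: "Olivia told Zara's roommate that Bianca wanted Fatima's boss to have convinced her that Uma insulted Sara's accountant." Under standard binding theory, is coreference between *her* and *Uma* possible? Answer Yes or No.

*Uma* is an R-expression; Principle C requires it to be free (not bound by any c-commanding expression).
— her: object of the clause headed by 'convinced'; the pronoun c-commands the R-expression — coreference blocked (Principle C).

No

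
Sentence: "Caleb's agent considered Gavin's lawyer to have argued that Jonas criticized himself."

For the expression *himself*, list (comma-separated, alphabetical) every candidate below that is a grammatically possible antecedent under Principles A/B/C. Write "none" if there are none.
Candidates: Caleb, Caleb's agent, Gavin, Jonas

*himself* is a reflexive; Principle A requires it to be bound within its binding domain — the clause headed by 'criticized'.
— Caleb: possessor inside the subject DP of the matrix clause; does not c-command the reflexive — cannot bind it (Principle A).
— Caleb's agent: subject of the matrix clause; c-commands the reflexive but lies outside its binding domain — cannot bind it (Principle A).
— Gavin: possessor inside the subject DP of the clause headed by 'argued'; does not c-command the reflexive — cannot bind it (Principle A).
— Jonas: subject of the clause headed by 'criticized'; c-commands the reflexive within its binding domain — allowed (Principle A).

Jonas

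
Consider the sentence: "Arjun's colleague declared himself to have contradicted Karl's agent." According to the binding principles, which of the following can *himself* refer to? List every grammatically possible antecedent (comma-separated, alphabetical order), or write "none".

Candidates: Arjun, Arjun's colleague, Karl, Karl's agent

*himself* is a reflexive; Principle A requires it to be bound within its binding domain — the matrix clause.
— Arjun: possessor inside the subject DP of the matrix clause; does not c-command the reflexive — cannot bind it (Principle A).
— Arjun's colleague: subject of the matrix clause; c-commands the reflexive within its binding domain — allowed (Principle A).
— Karl: possessor inside the object DP of the clause headed by 'contradicted'; does not c-command the reflexive — cannot bind it (Principle A).
— Karl's agent: object of the clause headed by 'contradicted'; does not c-command the reflexive — cannot bind it (Principle A).

Arjun's colleague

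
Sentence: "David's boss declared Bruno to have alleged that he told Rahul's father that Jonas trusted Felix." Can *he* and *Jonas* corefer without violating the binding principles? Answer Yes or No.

*Jonas* is an R-expression; Principle C requires it to be free (not bound by any c-commanding expression).
— he: subject of the clause headed by 'told'; the pronoun c-commands the R-expression — coreference blocked (Principle C).

No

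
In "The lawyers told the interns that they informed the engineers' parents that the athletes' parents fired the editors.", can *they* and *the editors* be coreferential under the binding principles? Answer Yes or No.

No

*the editors* is an R-expression; Principle C requires it to be free (not bound by any c-commanding expression).
— they: subject of the clause headed by 'informed'; the pronoun c-commands the R-expression — coreference blocked (Principle C).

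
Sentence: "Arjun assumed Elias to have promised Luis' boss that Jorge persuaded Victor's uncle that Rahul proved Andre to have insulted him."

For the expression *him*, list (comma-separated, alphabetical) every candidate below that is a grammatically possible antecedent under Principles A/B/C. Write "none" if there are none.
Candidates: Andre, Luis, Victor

*him* is a pronoun; Principle B requires it to be free in its binding domain — the clause headed by 'insulted'.
— Andre: subject of the clause headed by 'insulted'; c-commands the pronoun within its binding domain — blocked (Principle B).
— Luis: possessor inside the object DP of the clause headed by 'promised'; does not c-command the pronoun — Principle B does not apply; allowed.
— Victor: possessor inside the object DP of the clause headed by 'persuaded'; does not c-command the pronoun — Principle B does not apply; allowed.

Luis, Victor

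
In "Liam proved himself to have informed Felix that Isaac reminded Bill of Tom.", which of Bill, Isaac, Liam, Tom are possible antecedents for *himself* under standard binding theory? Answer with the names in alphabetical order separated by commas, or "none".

*himself* is a reflexive; Principle A requires it to be bound within its binding domain — the matrix clause.
— Bill: object of the clause headed by 'reminded'; does not c-command the reflexive — cannot bind it (Principle A).
— Isaac: subject of the clause headed by 'reminded'; does not c-command the reflexive — cannot bind it (Principle A).
— Liam: subject of the matrix clause; c-commands the reflexive within its binding domain — allowed (Principle A).
— Tom: second object of the clause headed by 'reminded'; does not c-command the reflexive — cannot bind it (Principle A).

Liam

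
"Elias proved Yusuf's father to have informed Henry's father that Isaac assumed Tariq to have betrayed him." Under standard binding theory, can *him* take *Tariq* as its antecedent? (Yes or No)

No

*him* is a pronoun; Principle B requires it to be free in its binding domain — the clause headed by 'betrayed'.
— Tariq: subject of the clause headed by 'betrayed'; c-commands the pronoun within its binding domain — blocked (Principle B).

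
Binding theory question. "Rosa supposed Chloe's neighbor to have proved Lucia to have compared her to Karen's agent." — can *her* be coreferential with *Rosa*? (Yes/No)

*her* is a pronoun; Principle B requires it to be free in its binding domain — the clause headed by 'compared'.
— Rosa: subject of the matrix clause; c-commands the pronoun but lies outside its binding domain — allowed.

Yes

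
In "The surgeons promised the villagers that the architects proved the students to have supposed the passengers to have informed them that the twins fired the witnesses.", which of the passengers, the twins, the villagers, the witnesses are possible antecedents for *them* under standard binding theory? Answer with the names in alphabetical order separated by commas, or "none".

*them* is a pronoun; Principle B requires it to be free in its binding domain — the clause headed by 'informed'.
— the passengers: subject of the clause headed by 'informed'; c-commands the pronoun within its binding domain — blocked (Principle B).
— the twins: subject of the clause headed by 'fired'; is c-commanded by the pronoun; coreference would bind this R-expression — blocked (Principle C).
— the villagers: object of the matrix clause; c-commands the pronoun but lies outside its binding domain — allowed.
— the witnesses: object of the clause headed by 'fired'; is c-commanded by the pronoun; coreference would bind this R-expression — blocked (Principle C).

the villagers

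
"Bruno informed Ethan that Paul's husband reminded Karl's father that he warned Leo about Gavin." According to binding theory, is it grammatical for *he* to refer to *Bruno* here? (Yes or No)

*Bruno* is an R-expression; Principle C requires it to be free (not bound by any c-commanding expression).
— he: subject of the clause headed by 'warned'; the pronoun does not c-command the R-expression — coreference allowed.

Yes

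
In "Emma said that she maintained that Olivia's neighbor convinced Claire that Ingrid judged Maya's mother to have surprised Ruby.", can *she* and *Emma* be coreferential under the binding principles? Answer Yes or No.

*Emma* is an R-expression; Principle C requires it to be free (not bound by any c-commanding expression).
— she: subject of the clause headed by 'maintained'; the pronoun does not c-command the R-expression — coreference allowed.

Yes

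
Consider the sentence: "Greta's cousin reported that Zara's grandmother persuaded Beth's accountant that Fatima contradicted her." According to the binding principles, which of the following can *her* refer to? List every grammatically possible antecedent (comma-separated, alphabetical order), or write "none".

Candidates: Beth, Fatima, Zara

Beth, Zara

*her* is a pronoun; Principle B requires it to be free in its binding domain — the clause headed by 'contradicted'.
— Beth: possessor inside the object DP of the clause headed by 'persuaded'; does not c-command the pronoun — Principle B does not apply; allowed.
— Fatima: subject of the clause headed by 'contradicted'; c-commands the pronoun within its binding domain — blocked (Principle B).
— Zara: possessor inside the subject DP of the clause headed by 'persuaded'; does not c-command the pronoun — Principle B does not apply; allowed.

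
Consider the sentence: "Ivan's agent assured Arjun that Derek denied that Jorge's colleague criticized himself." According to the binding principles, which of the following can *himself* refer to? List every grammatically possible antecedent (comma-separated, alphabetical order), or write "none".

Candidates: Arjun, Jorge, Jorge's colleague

Jorge's colleague

*himself* is a reflexive; Principle A requires it to be bound within its binding domain — the clause headed by 'criticized'.
— Arjun: object of the matrix clause; c-commands the reflexive but lies outside its binding domain — cannot bind it (Principle A).
— Jorge: possessor inside the subject DP of the clause headed by 'criticized'; does not c-command the reflexive — cannot bind it (Principle A).
— Jorge's colleague: subject of the clause headed by 'criticized'; c-commands the reflexive within its binding domain — allowed (Principle A).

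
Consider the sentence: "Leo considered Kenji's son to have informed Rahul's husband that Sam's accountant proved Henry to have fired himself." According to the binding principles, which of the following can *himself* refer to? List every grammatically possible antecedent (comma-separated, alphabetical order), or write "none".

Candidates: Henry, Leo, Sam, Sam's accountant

*himself* is a reflexive; Principle A requires it to be bound within its binding domain — the clause headed by 'fired'.
— Henry: subject of the clause headed by 'fired'; c-commands the reflexive within its binding domain — allowed (Principle A).
— Leo: subject of the matrix clause; c-commands the reflexive but lies outside its binding domain — cannot bind it (Principle A).
— Sam: possessor inside the subject DP of the clause headed by 'proved'; does not c-command the reflexive — cannot bind it (Principle A).
— Sam's accountant: subject of the clause headed by 'proved'; c-commands the reflexive but lies outside its binding domain — cannot bind it (Principle A).

Henry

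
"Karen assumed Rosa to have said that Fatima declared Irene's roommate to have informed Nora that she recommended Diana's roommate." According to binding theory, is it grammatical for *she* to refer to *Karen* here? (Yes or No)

Yes

*Karen* is an R-expression; Principle C requires it to be free (not bound by any c-commanding expression).
— she: subject of the clause headed by 'recommended'; the pronoun does not c-command the R-expression — coreference allowed.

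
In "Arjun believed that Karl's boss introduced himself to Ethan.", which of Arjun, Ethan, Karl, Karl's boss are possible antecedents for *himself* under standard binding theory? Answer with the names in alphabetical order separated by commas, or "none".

*himself* is a reflexive; Principle A requires it to be bound within its binding domain — the clause headed by 'introduced'.
— Arjun: subject of the matrix clause; c-commands the reflexive but lies outside its binding domain — cannot bind it (Principle A).
— Ethan: second object of the clause headed by 'introduced'; does not c-command the reflexive — cannot bind it (Principle A).
— Karl: possessor inside the subject DP of the clause headed by 'introduced'; does not c-command the reflexive — cannot bind it (Principle A).
— Karl's boss: subject of the clause headed by 'introduced'; c-commands the reflexive within its binding domain — allowed (Principle A).

Karl's boss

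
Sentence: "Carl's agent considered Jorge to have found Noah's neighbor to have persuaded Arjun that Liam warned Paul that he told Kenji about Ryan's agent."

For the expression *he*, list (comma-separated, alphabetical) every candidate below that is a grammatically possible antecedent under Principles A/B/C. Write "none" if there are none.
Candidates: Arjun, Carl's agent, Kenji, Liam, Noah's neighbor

Arjun, Carl's agent, Liam, Noah's neighbor

*he* is a pronoun; Principle B requires it to be free in its binding domain — the clause headed by 'told'.
— Arjun: object of the clause headed by 'persuaded'; c-commands the pronoun but lies outside its binding domain — allowed.
— Carl's agent: subject of the matrix clause; c-commands the pronoun but lies outside its binding domain — allowed.
— Kenji: object of the clause headed by 'told'; is c-commanded by the pronoun; coreference would bind this R-expression — blocked (Principle C).
— Liam: subject of the clause headed by 'warned'; c-commands the pronoun but lies outside its binding domain — allowed.
— Noah's neighbor: subject of the clause headed by 'persuaded'; c-commands the pronoun but lies outside its binding domain — allowed.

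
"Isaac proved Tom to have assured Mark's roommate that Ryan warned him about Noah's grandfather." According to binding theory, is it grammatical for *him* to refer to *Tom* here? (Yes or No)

*Tom* is an R-expression; Principle C requires it to be free (not bound by any c-commanding expression).
— him: object of the clause headed by 'warned'; the pronoun does not c-command the R-expression — coreference allowed.

Yes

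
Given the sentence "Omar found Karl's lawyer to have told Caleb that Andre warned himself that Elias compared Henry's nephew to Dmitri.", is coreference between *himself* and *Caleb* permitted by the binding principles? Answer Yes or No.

*himself* is a reflexive; Principle A requires it to be bound within its binding domain — the clause headed by 'warned'.
— Caleb: object of the clause headed by 'told'; c-commands the reflexive but lies outside its binding domain — cannot bind it (Principle A).

No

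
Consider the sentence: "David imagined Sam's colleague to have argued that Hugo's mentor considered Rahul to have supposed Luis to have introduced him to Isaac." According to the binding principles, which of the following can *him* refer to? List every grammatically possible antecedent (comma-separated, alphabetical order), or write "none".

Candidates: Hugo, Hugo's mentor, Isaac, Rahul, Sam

Hugo, Hugo's mentor, Rahul, Sam

*him* is a pronoun; Principle B requires it to be free in its binding domain — the clause headed by 'introduced'.
— Hugo: possessor inside the subject DP of the clause headed by 'considered'; does not c-command the pronoun — Principle B does not apply; allowed.
— Hugo's mentor: subject of the clause headed by 'considered'; c-commands the pronoun but lies outside its binding domain — allowed.
— Isaac: second object of the clause headed by 'introduced'; is c-commanded by the pronoun; coreference would bind this R-expression — blocked (Principle C).
— Rahul: subject of the clause headed by 'supposed'; c-commands the pronoun but lies outside its binding domain — allowed.
— Sam: possessor inside the subject DP of the clause headed by 'argued'; does not c-command the pronoun — Principle B does not apply; allowed.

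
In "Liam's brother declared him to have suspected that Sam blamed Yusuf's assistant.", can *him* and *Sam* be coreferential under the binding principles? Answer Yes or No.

No

*Sam* is an R-expression; Principle C requires it to be free (not bound by any c-commanding expression).
— him: subject of the clause headed by 'suspected'; the pronoun c-commands the R-expression — coreference blocked (Principle C).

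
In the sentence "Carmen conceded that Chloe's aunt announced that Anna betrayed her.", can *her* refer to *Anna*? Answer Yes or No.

*her* is a pronoun; Principle B requires it to be free in its binding domain — the clause headed by 'betrayed'.
— Anna: subject of the clause headed by 'betrayed'; c-commands the pronoun within its binding domain — blocked (Principle B).

No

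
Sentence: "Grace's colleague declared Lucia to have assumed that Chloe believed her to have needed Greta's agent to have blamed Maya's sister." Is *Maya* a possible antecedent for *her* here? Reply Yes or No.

*her* is a pronoun; Principle B requires it to be free in its binding domain — the clause headed by 'believed'.
— Maya: possessor inside the object DP of the clause headed by 'blamed'; is c-commanded by the pronoun; coreference would bind this R-expression — blocked (Principle C).

No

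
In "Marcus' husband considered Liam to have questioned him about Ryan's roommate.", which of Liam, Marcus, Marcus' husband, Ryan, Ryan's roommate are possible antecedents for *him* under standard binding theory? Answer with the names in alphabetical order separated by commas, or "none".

*him* is a pronoun; Principle B requires it to be free in its binding domain — the clause headed by 'questioned'.
— Liam: subject of the clause headed by 'questioned'; c-commands the pronoun within its binding domain — blocked (Principle B).
— Marcus: possessor inside the subject DP of the matrix clause; does not c-command the pronoun — Principle B does not apply; allowed.
— Marcus' husband: subject of the matrix clause; c-commands the pronoun but lies outside its binding domain — allowed.
— Ryan: possessor inside the second object DP of the clause headed by 'questioned'; is c-commanded by the pronoun; coreference would bind this R-expression — blocked (Principle C).
— Ryan's roommate: second object of the clause headed by 'questioned'; is c-commanded by the pronoun; coreference would bind this R-expression — blocked (Principle C).

Marcus, Marcus' husband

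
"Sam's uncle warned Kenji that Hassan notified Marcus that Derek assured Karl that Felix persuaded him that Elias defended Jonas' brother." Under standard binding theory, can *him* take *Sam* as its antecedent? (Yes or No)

Yes

*him* is a pronoun; Principle B requires it to be free in its binding domain — the clause headed by 'persuaded'.
— Sam: possessor inside the subject DP of the matrix clause; does not c-command the pronoun — Principle B does not apply; allowed.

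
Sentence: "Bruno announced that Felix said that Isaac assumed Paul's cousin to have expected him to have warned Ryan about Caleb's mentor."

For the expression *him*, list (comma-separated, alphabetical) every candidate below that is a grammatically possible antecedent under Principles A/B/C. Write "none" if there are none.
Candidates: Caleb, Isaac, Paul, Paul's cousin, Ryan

*him* is a pronoun; Principle B requires it to be free in its binding domain — the clause headed by 'expected'.
— Caleb: possessor inside the second object DP of the clause headed by 'warned'; is c-commanded by the pronoun; coreference would bind this R-expression — blocked (Principle C).
— Isaac: subject of the clause headed by 'assumed'; c-commands the pronoun but lies outside its binding domain — allowed.
— Paul: possessor inside the subject DP of the clause headed by 'expected'; does not c-command the pronoun — Principle B does not apply; allowed.
— Paul's cousin: subject of the clause headed by 'expected'; c-commands the pronoun within its binding domain — blocked (Principle B).
— Ryan: object of the clause headed by 'warned'; is c-commanded by the pronoun; coreference would bind this R-expression — blocked (Principle C).

Isaac, Paul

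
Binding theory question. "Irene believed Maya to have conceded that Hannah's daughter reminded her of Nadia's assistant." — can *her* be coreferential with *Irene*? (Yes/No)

*her* is a pronoun; Principle B requires it to be free in its binding domain — the clause headed by 'reminded'.
— Irene: subject of the matrix clause; c-commands the pronoun but lies outside its binding domain — allowed.

Yes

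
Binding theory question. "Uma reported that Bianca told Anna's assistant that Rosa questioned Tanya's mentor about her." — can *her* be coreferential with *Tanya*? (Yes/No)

Yes

*her* is a pronoun; Principle B requires it to be free in its binding domain — the clause headed by 'questioned'.
— Tanya: possessor inside the object DP of the clause headed by 'questioned'; does not c-command the pronoun — Principle B does not apply; allowed.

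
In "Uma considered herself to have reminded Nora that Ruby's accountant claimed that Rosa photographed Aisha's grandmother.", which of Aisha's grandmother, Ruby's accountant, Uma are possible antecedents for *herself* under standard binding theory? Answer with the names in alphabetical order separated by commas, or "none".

Uma

*herself* is a reflexive; Principle A requires it to be bound within its binding domain — the matrix clause.
— Aisha's grandmother: object of the clause headed by 'photographed'; does not c-command the reflexive — cannot bind it (Principle A).
— Ruby's accountant: subject of the clause headed by 'claimed'; does not c-command the reflexive — cannot bind it (Principle A).
— Uma: subject of the matrix clause; c-commands the reflexive within its binding domain — allowed (Principle A).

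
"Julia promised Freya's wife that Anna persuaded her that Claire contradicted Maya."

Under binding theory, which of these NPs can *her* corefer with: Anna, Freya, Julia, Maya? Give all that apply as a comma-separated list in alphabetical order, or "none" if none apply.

*her* is a pronoun; Principle B requires it to be free in its binding domain — the clause headed by 'persuaded'.
— Anna: subject of the clause headed by 'persuaded'; c-commands the pronoun within its binding domain — blocked (Principle B).
— Freya: possessor inside the object DP of the matrix clause; does not c-command the pronoun — Principle B does not apply; allowed.
— Julia: subject of the matrix clause; c-commands the pronoun but lies outside its binding domain — allowed.
— Maya: object of the clause headed by 'contradicted'; is c-commanded by the pronoun; coreference would bind this R-expression — blocked (Principle C).

Freya, Julia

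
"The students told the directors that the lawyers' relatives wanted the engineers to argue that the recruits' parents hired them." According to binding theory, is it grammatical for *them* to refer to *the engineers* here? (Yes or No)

Yes

*the engineers* is an R-expression; Principle C requires it to be free (not bound by any c-commanding expression).
— them: object of the clause headed by 'hired'; the pronoun does not c-command the R-expression — coreference allowed.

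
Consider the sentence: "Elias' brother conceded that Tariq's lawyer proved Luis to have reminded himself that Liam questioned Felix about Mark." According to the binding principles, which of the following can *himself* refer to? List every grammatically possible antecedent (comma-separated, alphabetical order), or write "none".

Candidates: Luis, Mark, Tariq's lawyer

*himself* is a reflexive; Principle A requires it to be bound within its binding domain — the clause headed by 'reminded'.
— Luis: subject of the clause headed by 'reminded'; c-commands the reflexive within its binding domain — allowed (Principle A).
— Mark: second object of the clause headed by 'questioned'; does not c-command the reflexive — cannot bind it (Principle A).
— Tariq's lawyer: subject of the clause headed by 'proved'; c-commands the reflexive but lies outside its binding domain — cannot bind it (Principle A).

Luis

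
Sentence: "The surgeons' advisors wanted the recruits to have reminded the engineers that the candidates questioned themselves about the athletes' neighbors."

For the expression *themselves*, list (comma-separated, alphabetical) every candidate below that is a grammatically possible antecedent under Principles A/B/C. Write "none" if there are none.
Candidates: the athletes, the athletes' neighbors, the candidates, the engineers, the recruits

the candidates

*themselves* is a reflexive; Principle A requires it to be bound within its binding domain — the clause headed by 'questioned'.
— the athletes: possessor inside the second object DP of the clause headed by 'questioned'; does not c-command the reflexive — cannot bind it (Principle A).
— the athletes' neighbors: second object of the clause headed by 'questioned'; does not c-command the reflexive — cannot bind it (Principle A).
— the candidates: subject of the clause headed by 'questioned'; c-commands the reflexive within its binding domain — allowed (Principle A).
— the engineers: object of the clause headed by 'reminded'; c-commands the reflexive but lies outside its binding domain — cannot bind it (Principle A).
— the recruits: subject of the clause headed by 'reminded'; c-commands the reflexive but lies outside its binding domain — cannot bind it (Principle A).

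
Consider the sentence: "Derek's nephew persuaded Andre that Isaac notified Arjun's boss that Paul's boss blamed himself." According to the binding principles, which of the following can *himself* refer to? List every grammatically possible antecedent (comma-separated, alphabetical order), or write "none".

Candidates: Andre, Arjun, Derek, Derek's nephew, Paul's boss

Paul's boss

*himself* is a reflexive; Principle A requires it to be bound within its binding domain — the clause headed by 'blamed'.
— Andre: object of the matrix clause; c-commands the reflexive but lies outside its binding domain — cannot bind it (Principle A).
— Arjun: possessor inside the object DP of the clause headed by 'notified'; does not c-command the reflexive — cannot bind it (Principle A).
— Derek: possessor inside the subject DP of the matrix clause; does not c-command the reflexive — cannot bind it (Principle A).
— Derek's nephew: subject of the matrix clause; c-commands the reflexive but lies outside its binding domain — cannot bind it (Principle A).
— Paul's boss: subject of the clause headed by 'blamed'; c-commands the reflexive within its binding domain — allowed (Principle A).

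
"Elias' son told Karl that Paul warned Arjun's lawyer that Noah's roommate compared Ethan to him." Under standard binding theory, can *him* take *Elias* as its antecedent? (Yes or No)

*him* is a pronoun; Principle B requires it to be free in its binding domain — the clause headed by 'compared'.
— Elias: possessor inside the subject DP of the matrix clause; does not c-command the pronoun — Principle B does not apply; allowed.

Yes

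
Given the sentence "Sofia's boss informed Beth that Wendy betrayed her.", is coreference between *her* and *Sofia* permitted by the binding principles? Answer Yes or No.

*her* is a pronoun; Principle B requires it to be free in its binding domain — the clause headed by 'betrayed'.
— Sofia: possessor inside the subject DP of the matrix clause; does not c-command the pronoun — Principle B does not apply; allowed.

Yes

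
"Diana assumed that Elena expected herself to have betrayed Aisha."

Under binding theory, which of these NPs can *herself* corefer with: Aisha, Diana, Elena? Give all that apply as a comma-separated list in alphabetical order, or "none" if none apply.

Elena

*herself* is a reflexive; Principle A requires it to be bound within its binding domain — the clause headed by 'expected'.
— Aisha: object of the clause headed by 'betrayed'; does not c-command the reflexive — cannot bind it (Principle A).
— Diana: subject of the matrix clause; c-commands the reflexive but lies outside its binding domain — cannot bind it (Principle A).
— Elena: subject of the clause headed by 'expected'; c-commands the reflexive within its binding domain — allowed (Principle A).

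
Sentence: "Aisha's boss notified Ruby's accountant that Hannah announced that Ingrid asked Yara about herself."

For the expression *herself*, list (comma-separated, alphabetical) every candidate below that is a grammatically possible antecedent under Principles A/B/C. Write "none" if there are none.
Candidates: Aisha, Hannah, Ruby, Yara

Yara

*herself* is a reflexive; Principle A requires it to be bound within its binding domain — the clause headed by 'asked'.
— Aisha: possessor inside the subject DP of the matrix clause; does not c-command the reflexive — cannot bind it (Principle A).
— Hannah: subject of the clause headed by 'announced'; c-commands the reflexive but lies outside its binding domain — cannot bind it (Principle A).
— Ruby: possessor inside the object DP of the matrix clause; does not c-command the reflexive — cannot bind it (Principle A).
— Yara: object of the clause headed by 'asked'; c-commands the reflexive within its binding domain — allowed (Principle A).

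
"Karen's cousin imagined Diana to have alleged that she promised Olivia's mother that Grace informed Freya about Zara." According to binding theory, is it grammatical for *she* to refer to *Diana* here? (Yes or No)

Yes

*Diana* is an R-expression; Principle C requires it to be free (not bound by any c-commanding expression).
— she: subject of the clause headed by 'promised'; the pronoun does not c-command the R-expression — coreference allowed.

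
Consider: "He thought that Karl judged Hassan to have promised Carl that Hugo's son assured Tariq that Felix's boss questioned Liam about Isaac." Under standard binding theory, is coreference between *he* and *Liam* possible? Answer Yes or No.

No

*Liam* is an R-expression; Principle C requires it to be free (not bound by any c-commanding expression).
— he: subject of the matrix clause; the pronoun c-commands the R-expression — coreference blocked (Principle C).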